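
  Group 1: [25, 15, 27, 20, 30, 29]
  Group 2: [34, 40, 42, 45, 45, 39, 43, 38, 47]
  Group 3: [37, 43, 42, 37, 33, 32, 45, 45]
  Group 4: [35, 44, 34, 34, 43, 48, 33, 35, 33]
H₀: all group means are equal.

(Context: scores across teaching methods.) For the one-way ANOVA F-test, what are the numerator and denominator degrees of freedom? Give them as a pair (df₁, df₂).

degrees of freedom = [3, 28]

k = 4 groups, N = 32 total
df = (k−1, N−k) = (4−1, 32−4) = (3, 28)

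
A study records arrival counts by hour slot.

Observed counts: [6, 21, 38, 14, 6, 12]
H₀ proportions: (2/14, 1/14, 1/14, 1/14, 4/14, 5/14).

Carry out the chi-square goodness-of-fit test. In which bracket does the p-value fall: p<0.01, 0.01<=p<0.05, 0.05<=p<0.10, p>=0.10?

n = 97; E_i = n·p_i = [13.86, 6.93, 6.93, 6.93, 27.71, 34.64]
χ² = (6−13.86)²/13.86 + (21−6.93)²/6.93 + (38−6.93)²/6.93 + (14−6.93)²/6.93 + (6−27.71)²/27.71 + (12−34.64)²/34.64 = 211.4041
df = 5
p-value (upper-tail) = 0.00000
→ bracket: p<0.01

p-value bracket: p<0.01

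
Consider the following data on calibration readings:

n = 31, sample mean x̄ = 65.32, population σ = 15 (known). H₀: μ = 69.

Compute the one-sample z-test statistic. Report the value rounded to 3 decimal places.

SE = σ/√n = 15/√31 = 2.6941
z = (x̄−μ₀)/SE = (65.32−69)/2.6941 = -1.3660

test statistic = -1.366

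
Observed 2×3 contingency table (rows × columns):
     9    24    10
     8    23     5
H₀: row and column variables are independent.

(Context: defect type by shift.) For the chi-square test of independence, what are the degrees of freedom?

degrees of freedom = 2

df = (r−1)(c−1) = (2−1)·(3−1) = 2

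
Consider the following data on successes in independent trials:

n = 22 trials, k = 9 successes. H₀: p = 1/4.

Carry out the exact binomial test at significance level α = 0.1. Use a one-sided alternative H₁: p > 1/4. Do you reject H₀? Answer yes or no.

Exact binomial: n=22, k=9, p₀=1/4=0.2500
P(X≥9) from Σ C(n,i)·p₀^i·(1−p₀)^(n−i)
p-value (one-sided, H₁ greater) = 0.07459
At α=0.1: p < α → reject H₀

reject H₀: yes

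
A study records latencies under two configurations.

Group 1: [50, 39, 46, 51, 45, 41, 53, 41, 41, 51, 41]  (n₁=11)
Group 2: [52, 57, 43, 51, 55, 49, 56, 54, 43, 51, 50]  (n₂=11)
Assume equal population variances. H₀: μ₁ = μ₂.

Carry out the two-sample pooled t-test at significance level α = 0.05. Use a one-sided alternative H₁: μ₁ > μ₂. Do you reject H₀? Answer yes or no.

reject H₀: no

x̄₁=45.364, s₁=5.104, n₁=11
x̄₂=51.000, s₂=4.690, n₂=11
s_p² = [10·5.104² + 10·4.690²]/20 = 24.0273
SE = √(s_p²·(1/11+1/11)) = 2.0901
t = (45.364−51.000)/2.0901 = -2.6967
df = 20
p-value (one-sided, H₁ greater) = 0.99306
At α=0.05: p ≥ α → fail to reject H₀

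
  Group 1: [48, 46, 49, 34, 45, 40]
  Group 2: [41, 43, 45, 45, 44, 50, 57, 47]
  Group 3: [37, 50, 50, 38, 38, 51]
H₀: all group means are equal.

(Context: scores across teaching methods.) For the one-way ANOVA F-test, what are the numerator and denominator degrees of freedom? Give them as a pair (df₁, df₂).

k = 3 groups, N = 20 total
df = (k−1, N−k) = (3−1, 20−3) = (2, 17)

degrees of freedom = [2, 17]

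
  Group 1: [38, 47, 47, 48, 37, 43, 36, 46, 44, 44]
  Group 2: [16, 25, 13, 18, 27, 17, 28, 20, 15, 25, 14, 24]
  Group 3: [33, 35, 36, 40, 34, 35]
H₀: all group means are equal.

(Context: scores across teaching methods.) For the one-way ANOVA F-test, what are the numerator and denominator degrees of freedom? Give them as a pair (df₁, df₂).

k = 3 groups, N = 28 total
df = (k−1, N−k) = (3−1, 28−3) = (2, 25)

degrees of freedom = [2, 25]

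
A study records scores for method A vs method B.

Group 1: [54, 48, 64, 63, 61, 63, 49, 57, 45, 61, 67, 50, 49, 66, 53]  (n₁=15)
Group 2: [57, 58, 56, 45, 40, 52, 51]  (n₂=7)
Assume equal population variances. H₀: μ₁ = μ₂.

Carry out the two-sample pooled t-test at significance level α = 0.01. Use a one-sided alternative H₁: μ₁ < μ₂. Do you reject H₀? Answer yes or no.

x̄₁=56.667, s₁=7.365, n₁=15
x̄₂=51.286, s₂=6.676, n₂=7
s_p² = [14·7.365² + 6·6.676²]/20 = 51.3381
SE = √(s_p²·(1/15+1/7)) = 3.2797
t = (56.667−51.286)/3.2797 = 1.6407
df = 20
p-value (one-sided, H₁ less) = 0.94175
At α=0.01: p ≥ α → fail to reject H₀

reject H₀: no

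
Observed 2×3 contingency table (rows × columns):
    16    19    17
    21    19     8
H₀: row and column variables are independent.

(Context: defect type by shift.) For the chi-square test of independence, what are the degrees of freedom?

df = (r−1)(c−1) = (2−1)·(3−1) = 2

degrees of freedom = 2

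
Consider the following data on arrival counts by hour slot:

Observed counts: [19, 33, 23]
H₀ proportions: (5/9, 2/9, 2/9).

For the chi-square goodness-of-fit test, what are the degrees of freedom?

degrees of freedom = 2

df = k − 1 = 3 − 1 = 2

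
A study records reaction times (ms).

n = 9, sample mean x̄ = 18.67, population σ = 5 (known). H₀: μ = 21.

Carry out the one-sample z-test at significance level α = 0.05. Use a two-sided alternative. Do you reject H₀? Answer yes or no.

SE = σ/√n = 5/√9 = 1.6667
z = (x̄−μ₀)/SE = (18.67−21)/1.6667 = -1.3980
p-value (two-sided) = 0.16211
At α=0.05: p ≥ α → fail to reject H₀

reject H₀: no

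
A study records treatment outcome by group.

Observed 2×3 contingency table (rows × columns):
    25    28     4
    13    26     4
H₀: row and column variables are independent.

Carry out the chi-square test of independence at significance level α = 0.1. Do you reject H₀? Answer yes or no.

reject H₀: no

Row totals [57, 43], col totals [38, 54, 8], n=100
χ² = (25−21.66)²/21.66 + (28−30.78)²/30.78 + (4−4.56)²/4.56 + (13−16.34)²/16.34 + (26−23.22)²/23.22 + (4−3.44)²/3.44 = 1.9416
df = 2
p-value (upper-tail) = 0.37878
At α=0.1: p ≥ α → fail to reject H₀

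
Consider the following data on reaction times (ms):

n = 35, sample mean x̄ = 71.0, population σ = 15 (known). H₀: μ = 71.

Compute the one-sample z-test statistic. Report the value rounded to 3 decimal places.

SE = σ/√n = 15/√35 = 2.5355
z = (x̄−μ₀)/SE = (71.0−71)/2.5355 = 0.0000

test statistic = 0.000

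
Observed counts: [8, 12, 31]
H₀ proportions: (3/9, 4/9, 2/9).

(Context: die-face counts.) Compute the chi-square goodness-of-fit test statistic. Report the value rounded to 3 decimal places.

test statistic = 43.912

n = 51; E_i = n·p_i = [17.00, 22.67, 11.33]
χ² = (8−17.00)²/17.00 + (12−22.67)²/22.67 + (31−11.33)²/11.33 = 43.9118
df = 2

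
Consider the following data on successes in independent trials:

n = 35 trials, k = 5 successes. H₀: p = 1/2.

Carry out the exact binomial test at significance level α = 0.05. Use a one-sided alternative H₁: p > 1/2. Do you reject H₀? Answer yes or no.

Exact binomial: n=35, k=5, p₀=1/2=0.5000
P(X≥5) from Σ C(n,i)·p₀^i·(1−p₀)^(n−i)
p-value (one-sided, H₁ greater) = 1.00000
At α=0.05: p ≥ α → fail to reject H₀

reject H₀: no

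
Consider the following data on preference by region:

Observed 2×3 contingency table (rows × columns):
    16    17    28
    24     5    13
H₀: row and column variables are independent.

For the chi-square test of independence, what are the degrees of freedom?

degrees of freedom = 2

df = (r−1)(c−1) = (2−1)·(3−1) = 2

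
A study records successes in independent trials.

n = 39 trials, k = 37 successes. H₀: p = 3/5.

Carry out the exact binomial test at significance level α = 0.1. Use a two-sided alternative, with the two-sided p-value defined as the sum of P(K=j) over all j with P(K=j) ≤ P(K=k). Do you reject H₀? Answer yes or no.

Exact binomial: n=39, k=37, p₀=3/5=0.6000
P(X=j) = C(n,j)·p₀^j·(1−p₀)^(n−j); p = Σ P(X=j) over j with P(X=j) ≤ P(X=37)
p-value (two-sided) = 0.00000
At α=0.1: p < α → reject H₀

reject H₀: yes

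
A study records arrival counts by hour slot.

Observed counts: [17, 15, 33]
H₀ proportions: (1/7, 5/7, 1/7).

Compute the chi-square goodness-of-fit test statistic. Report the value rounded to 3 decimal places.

test statistic = 88.246

n = 65; E_i = n·p_i = [9.29, 46.43, 9.29]
χ² = (17−9.29)²/9.29 + (15−46.43)²/46.43 + (33−9.29)²/9.29 = 88.2462
df = 2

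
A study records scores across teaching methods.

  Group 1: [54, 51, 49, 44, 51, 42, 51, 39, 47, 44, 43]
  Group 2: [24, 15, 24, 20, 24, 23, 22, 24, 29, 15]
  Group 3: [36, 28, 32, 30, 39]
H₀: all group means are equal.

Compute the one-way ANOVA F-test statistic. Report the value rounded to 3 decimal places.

test statistic = 79.063

Group means [46.82, 22.00, 33.00], grand mean 34.615
SSB = Σnᵢ(x̄ᵢ−x̄)² = 3242.517; SSW = ΣΣ(x−x̄ᵢ)² = 471.636
MSB = 3242.517/2 = 1621.2587; MSW = 471.636/23 = 20.5059
F = MSB/MSW = 79.0629
df = (2, 23)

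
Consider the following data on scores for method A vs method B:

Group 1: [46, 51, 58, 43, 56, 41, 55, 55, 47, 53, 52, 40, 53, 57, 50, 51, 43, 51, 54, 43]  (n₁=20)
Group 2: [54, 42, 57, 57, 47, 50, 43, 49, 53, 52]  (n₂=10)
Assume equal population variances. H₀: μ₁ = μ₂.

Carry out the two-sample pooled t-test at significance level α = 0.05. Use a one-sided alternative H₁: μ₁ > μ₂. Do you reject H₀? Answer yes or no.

reject H₀: no

x̄₁=49.950, s₁=5.586, n₁=20
x̄₂=50.400, s₂=5.254, n₂=10
s_p² = [19·5.586² + 9·5.254²]/28 = 30.0482
SE = √(s_p²·(1/20+1/10)) = 2.1230
t = (49.950−50.400)/2.1230 = -0.2120
df = 28
p-value (one-sided, H₁ greater) = 0.58316
At α=0.05: p ≥ α → fail to reject H₀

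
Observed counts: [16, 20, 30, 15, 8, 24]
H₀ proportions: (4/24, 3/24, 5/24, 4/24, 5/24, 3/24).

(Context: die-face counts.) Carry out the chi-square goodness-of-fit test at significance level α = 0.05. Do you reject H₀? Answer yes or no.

n = 113; E_i = n·p_i = [18.83, 14.12, 23.54, 18.83, 23.54, 14.12]
χ² = (16−18.83)²/18.83 + (20−14.12)²/14.12 + (30−23.54)²/23.54 + (15−18.83)²/18.83 + (8−23.54)²/23.54 + (24−14.12)²/14.12 = 22.5858
df = 5
p-value (upper-tail) = 0.00040
At α=0.05: p < α → reject H₀

reject H₀: yes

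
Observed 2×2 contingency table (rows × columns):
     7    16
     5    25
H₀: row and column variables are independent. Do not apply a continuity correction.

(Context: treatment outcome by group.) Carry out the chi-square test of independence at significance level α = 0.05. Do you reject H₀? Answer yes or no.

Row totals [23, 30], col totals [12, 41], n=53
χ² = (7−5.21)²/5.21 + (16−17.79)²/17.79 + (5−6.79)²/6.79 + (25−23.21)²/23.21 = 1.4090
df = 1
p-value (upper-tail) = 0.23522
At α=0.05: p ≥ α → fail to reject H₀

reject H₀: no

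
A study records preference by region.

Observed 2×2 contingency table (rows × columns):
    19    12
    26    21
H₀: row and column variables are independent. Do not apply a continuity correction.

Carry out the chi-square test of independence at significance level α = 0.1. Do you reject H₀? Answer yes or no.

reject H₀: no

Row totals [31, 47], col totals [45, 33], n=78
χ² = (19−17.88)²/17.88 + (12−13.12)²/13.12 + (26−27.12)²/27.12 + (21−19.88)²/19.88 = 0.2729
df = 1
p-value (upper-tail) = 0.60142
At α=0.1: p ≥ α → fail to reject H₀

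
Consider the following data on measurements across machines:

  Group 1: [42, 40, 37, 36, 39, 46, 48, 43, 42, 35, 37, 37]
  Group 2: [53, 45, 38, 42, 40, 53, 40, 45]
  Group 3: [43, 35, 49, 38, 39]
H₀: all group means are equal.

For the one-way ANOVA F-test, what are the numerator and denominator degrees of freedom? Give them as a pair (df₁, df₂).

degrees of freedom = [2, 22]

k = 3 groups, N = 25 total
df = (k−1, N−k) = (3−1, 25−3) = (2, 22)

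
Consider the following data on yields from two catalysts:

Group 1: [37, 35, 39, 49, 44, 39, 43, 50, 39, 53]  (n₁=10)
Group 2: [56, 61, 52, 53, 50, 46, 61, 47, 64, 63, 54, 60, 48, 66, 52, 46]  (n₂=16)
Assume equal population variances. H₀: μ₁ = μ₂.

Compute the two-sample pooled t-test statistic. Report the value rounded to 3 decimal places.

x̄₁=42.800, s₁=6.088, n₁=10
x̄₂=54.938, s₂=6.767, n₂=16
s_p² = [9·6.088² + 15·6.767²]/24 = 42.5224
SE = √(s_p²·(1/10+1/16)) = 2.6287
t = (42.800−54.938)/2.6287 = -4.6174
df = 24

test statistic = -4.617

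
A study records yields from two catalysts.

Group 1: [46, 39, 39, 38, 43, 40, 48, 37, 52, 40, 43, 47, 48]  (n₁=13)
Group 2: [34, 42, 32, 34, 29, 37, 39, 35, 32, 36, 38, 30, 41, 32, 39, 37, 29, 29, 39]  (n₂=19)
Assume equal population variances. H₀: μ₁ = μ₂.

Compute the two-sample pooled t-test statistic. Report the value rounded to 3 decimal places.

x̄₁=43.077, s₁=4.716, n₁=13
x̄₂=34.947, s₂=4.170, n₂=19
s_p² = [12·4.716² + 18·4.170²]/30 = 19.3290
SE = √(s_p²·(1/13+1/19)) = 1.5825
t = (43.077−34.947)/1.5825 = 5.1373
df = 30

test statistic = 5.137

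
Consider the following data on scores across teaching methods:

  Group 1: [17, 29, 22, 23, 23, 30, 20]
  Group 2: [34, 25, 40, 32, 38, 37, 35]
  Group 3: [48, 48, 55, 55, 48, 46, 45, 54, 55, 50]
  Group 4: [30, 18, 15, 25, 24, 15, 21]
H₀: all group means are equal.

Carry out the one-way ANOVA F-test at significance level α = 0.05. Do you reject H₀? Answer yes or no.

Group means [23.43, 34.43, 50.40, 21.14], grand mean 34.097
SSB = Σnᵢ(x̄ᵢ−x̄)² = 4630.024; SSW = ΣΣ(x−x̄ᵢ)² = 604.686
MSB = 4630.024/3 = 1543.3413; MSW = 604.686/27 = 22.3958
F = MSB/MSW = 68.9122
df = (3, 27)
p-value (upper-tail) = 0.00000
At α=0.05: p < α → reject H₀

reject H₀: yes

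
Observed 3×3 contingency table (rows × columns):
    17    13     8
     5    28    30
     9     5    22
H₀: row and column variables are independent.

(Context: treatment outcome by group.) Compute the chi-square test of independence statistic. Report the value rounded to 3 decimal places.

test statistic = 27.847

Row totals [38, 63, 36], col totals [31, 46, 60], n=137
χ² = (17−8.60)²/8.60 + (13−12.76)²/12.76 + (8−16.64)²/16.64 + (5−14.26)²/14.26 + (28−21.15)²/21.15 + (30−27.59)²/27.59 + (9−8.15)²/8.15 + (5−12.09)²/12.09 + (22−15.77)²/15.77 = 27.8469
df = 4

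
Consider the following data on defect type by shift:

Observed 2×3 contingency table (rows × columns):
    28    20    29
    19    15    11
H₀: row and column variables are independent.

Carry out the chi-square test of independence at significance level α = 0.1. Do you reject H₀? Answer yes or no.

Row totals [77, 45], col totals [47, 35, 40], n=122
χ² = (28−29.66)²/29.66 + (20−22.09)²/22.09 + (29−25.25)²/25.25 + (19−17.34)²/17.34 + (15−12.91)²/12.91 + (11−14.75)²/14.75 = 2.3027
df = 2
p-value (upper-tail) = 0.31621
At α=0.1: p ≥ α → fail to reject H₀

reject H₀: no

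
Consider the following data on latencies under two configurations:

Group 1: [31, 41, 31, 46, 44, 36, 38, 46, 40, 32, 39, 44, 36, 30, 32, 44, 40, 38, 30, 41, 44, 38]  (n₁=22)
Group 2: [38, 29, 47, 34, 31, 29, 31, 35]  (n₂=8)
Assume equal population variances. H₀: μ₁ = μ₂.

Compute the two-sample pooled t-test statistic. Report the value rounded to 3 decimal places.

x̄₁=38.227, s₁=5.362, n₁=22
x̄₂=34.250, s₂=6.018, n₂=8
s_p² = [21·5.362² + 7·6.018²]/28 = 30.6201
SE = √(s_p²·(1/22+1/8)) = 2.2846
t = (38.227−34.250)/2.2846 = 1.7409
df = 28

test statistic = 1.741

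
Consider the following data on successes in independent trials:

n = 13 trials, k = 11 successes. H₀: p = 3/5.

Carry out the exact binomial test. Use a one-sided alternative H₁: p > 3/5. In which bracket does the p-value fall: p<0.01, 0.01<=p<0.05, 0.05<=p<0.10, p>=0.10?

p-value bracket: 0.05<=p<0.10

Exact binomial: n=13, k=11, p₀=3/5=0.6000
P(X≥11) from Σ C(n,i)·p₀^i·(1−p₀)^(n−i)
p-value (one-sided, H₁ greater) = 0.05790
→ bracket: 0.05<=p<0.10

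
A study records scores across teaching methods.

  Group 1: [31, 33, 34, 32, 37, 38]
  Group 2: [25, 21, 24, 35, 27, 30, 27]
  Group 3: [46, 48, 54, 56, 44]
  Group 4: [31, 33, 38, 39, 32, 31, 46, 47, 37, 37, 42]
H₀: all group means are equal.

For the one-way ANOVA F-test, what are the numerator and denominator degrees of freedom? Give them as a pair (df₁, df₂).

k = 4 groups, N = 29 total
df = (k−1, N−k) = (4−1, 29−4) = (3, 25)

degrees of freedom = [3, 25]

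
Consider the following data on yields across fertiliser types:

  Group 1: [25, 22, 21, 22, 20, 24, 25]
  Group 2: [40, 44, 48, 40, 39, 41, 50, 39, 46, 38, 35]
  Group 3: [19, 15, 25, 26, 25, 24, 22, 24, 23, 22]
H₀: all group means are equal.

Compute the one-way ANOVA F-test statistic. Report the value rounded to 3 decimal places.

Group means [22.71, 41.82, 22.50], grand mean 30.143
SSB = Σnᵢ(x̄ᵢ−x̄)² = 2469.864; SSW = ΣΣ(x−x̄ᵢ)² = 333.565
MSB = 2469.864/2 = 1234.9318; MSW = 333.565/25 = 13.3426
F = MSB/MSW = 92.5556
df = (2, 25)

test statistic = 92.556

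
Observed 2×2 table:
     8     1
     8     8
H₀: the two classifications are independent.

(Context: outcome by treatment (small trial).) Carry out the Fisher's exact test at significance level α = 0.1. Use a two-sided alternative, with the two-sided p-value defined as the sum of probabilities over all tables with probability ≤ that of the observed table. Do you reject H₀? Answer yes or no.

reject H₀: yes

Margins: r₁=9, r₂=16, c₁=16, c₂=9, n=25
p_obs = C(9,8)·C(16,8)/C(25,16); sum pmf over tables with pmf ≤ p_obs
p-value (two-sided) = 0.08751
At α=0.1: p < α → reject H₀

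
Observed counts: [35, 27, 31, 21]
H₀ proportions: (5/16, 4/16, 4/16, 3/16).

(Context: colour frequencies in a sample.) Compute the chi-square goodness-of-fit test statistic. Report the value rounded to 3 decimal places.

n = 114; E_i = n·p_i = [35.62, 28.50, 28.50, 21.38]
χ² = (35−35.62)²/35.62 + (27−28.50)²/28.50 + (31−28.50)²/28.50 + (21−21.38)²/21.38 = 0.3158
df = 3

test statistic = 0.316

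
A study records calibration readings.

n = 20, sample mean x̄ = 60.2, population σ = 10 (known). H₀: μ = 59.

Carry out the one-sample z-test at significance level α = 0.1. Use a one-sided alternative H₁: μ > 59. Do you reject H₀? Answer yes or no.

SE = σ/√n = 10/√20 = 2.2361
z = (x̄−μ₀)/SE = (60.2−59)/2.2361 = 0.5367
p-value (one-sided, H₁ greater) = 0.29575
At α=0.1: p ≥ α → fail to reject H₀

reject H₀: no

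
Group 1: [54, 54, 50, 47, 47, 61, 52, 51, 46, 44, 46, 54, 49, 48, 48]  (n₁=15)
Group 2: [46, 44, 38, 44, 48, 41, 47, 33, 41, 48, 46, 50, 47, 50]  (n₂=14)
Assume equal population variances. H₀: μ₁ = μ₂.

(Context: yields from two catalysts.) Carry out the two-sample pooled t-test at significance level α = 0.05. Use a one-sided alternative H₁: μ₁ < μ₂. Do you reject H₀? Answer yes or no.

reject H₀: no

x̄₁=50.067, s₁=4.383, n₁=15
x̄₂=44.500, s₂=4.816, n₂=14
s_p² = [14·4.383² + 13·4.816²]/27 = 21.1272
SE = √(s_p²·(1/15+1/14)) = 1.7081
t = (50.067−44.500)/1.7081 = 3.2590
df = 27
p-value (one-sided, H₁ less) = 0.99849
At α=0.05: p ≥ α → fail to reject H₀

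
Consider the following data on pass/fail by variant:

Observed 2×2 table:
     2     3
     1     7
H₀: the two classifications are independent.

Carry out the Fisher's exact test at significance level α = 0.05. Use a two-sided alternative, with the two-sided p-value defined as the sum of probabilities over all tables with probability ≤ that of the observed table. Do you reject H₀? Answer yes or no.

reject H₀: no

Margins: r₁=5, r₂=8, c₁=3, c₂=10, n=13
p_obs = C(5,2)·C(8,1)/C(13,3); sum pmf over tables with pmf ≤ p_obs
p-value (two-sided) = 0.51049
At α=0.05: p ≥ α → fail to reject H₀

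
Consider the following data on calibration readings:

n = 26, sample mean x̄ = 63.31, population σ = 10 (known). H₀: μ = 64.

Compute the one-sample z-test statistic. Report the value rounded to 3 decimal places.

SE = σ/√n = 10/√26 = 1.9612
z = (x̄−μ₀)/SE = (63.31−64)/1.9612 = -0.3518

test statistic = -0.352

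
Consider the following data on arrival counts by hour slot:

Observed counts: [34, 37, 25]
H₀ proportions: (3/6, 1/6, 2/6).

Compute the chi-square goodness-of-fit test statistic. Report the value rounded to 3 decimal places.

test statistic = 33.177

n = 96; E_i = n·p_i = [48.00, 16.00, 32.00]
χ² = (34−48.00)²/48.00 + (37−16.00)²/16.00 + (25−32.00)²/32.00 = 33.1771
df = 2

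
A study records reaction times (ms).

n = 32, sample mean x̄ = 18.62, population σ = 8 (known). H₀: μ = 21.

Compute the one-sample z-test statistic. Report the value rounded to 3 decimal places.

test statistic = -1.683

SE = σ/√n = 8/√32 = 1.4142
z = (x̄−μ₀)/SE = (18.62−21)/1.4142 = -1.6829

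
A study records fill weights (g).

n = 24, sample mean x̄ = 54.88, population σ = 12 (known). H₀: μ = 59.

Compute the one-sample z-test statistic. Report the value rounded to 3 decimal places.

SE = σ/√n = 12/√24 = 2.4495
z = (x̄−μ₀)/SE = (54.88−59)/2.4495 = -1.6820

test statistic = -1.682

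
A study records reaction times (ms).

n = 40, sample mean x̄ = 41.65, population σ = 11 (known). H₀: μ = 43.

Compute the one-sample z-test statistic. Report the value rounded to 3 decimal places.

SE = σ/√n = 11/√40 = 1.7393
z = (x̄−μ₀)/SE = (41.65−43)/1.7393 = -0.7762

test statistic = -0.776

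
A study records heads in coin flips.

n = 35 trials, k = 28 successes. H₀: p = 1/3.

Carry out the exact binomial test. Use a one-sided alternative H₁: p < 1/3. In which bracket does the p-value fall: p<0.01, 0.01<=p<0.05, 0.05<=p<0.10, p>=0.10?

p-value bracket: p>=0.10

Exact binomial: n=35, k=28, p₀=1/3=0.3333
P(X≤28) from Σ C(n,i)·p₀^i·(1−p₀)^(n−i)
p-value (one-sided, H₁ less) = 1.00000
→ bracket: p>=0.10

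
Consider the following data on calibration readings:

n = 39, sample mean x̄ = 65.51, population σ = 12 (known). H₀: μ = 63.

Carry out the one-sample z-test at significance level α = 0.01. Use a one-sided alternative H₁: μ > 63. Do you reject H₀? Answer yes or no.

SE = σ/√n = 12/√39 = 1.9215
z = (x̄−μ₀)/SE = (65.51−63)/1.9215 = 1.3062
p-value (one-sided, H₁ greater) = 0.09573
At α=0.01: p ≥ α → fail to reject H₀

reject H₀: no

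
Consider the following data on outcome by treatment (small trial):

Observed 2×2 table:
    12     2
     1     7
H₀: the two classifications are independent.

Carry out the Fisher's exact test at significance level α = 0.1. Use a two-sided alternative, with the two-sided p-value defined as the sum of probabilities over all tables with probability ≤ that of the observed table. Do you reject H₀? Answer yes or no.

Margins: r₁=14, r₂=8, c₁=13, c₂=9, n=22
p_obs = C(14,12)·C(8,1)/C(22,13); sum pmf over tables with pmf ≤ p_obs
p-value (two-sided) = 0.00149
At α=0.1: p < α → reject H₀

reject H₀: yes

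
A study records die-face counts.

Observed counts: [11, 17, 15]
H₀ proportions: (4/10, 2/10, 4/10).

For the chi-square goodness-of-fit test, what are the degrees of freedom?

df = k − 1 = 3 − 1 = 2

degrees of freedom = 2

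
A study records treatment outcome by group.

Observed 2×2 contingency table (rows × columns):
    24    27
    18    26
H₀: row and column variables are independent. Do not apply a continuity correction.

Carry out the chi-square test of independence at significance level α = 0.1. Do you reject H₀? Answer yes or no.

reject H₀: no

Row totals [51, 44], col totals [42, 53], n=95
χ² = (24−22.55)²/22.55 + (27−28.45)²/28.45 + (18−19.45)²/19.45 + (26−24.55)²/24.55 = 0.3622
df = 1
p-value (upper-tail) = 0.54729
At α=0.1: p ≥ α → fail to reject H₀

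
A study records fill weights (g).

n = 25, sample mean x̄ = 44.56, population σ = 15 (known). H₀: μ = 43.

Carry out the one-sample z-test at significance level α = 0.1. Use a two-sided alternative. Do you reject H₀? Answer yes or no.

SE = σ/√n = 15/√25 = 3.0000
z = (x̄−μ₀)/SE = (44.56−43)/3.0000 = 0.5200
p-value (two-sided) = 0.60306
At α=0.1: p ≥ α → fail to reject H₀

reject H₀: no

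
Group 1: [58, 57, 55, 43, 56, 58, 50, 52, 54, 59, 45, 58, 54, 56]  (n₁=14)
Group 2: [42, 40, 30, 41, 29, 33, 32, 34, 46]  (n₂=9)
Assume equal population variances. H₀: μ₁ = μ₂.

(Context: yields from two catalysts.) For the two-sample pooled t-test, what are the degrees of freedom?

df = n₁ + n₂ − 2 = 14 + 9 − 2 = 21

degrees of freedom = 21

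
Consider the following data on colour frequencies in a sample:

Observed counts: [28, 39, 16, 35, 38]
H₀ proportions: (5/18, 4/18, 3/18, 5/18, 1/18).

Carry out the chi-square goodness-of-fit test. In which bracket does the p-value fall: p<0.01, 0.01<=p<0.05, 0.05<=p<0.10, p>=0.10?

n = 156; E_i = n·p_i = [43.33, 34.67, 26.00, 43.33, 8.67]
χ² = (28−43.33)²/43.33 + (39−34.67)²/34.67 + (16−26.00)²/26.00 + (35−43.33)²/43.33 + (38−8.67)²/8.67 = 110.6981
df = 4
p-value (upper-tail) = 0.00000
→ bracket: p<0.01

p-value bracket: p<0.01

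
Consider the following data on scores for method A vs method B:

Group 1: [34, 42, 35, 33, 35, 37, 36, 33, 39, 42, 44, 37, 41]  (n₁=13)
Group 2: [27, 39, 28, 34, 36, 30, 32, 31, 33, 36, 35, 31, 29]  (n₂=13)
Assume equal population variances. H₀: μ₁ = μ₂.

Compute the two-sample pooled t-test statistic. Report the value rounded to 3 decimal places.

test statistic = 3.631

x̄₁=37.538, s₁=3.711, n₁=13
x̄₂=32.385, s₂=3.525, n₂=13
s_p² = [12·3.711² + 12·3.525²]/24 = 13.0962
SE = √(s_p²·(1/13+1/13)) = 1.4194
t = (37.538−32.385)/1.4194 = 3.6309
df = 24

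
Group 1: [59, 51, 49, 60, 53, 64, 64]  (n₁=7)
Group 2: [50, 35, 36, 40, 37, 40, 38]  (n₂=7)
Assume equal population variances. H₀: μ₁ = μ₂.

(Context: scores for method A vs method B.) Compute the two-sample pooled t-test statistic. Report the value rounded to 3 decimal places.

test statistic = 5.900

x̄₁=57.143, s₁=6.149, n₁=7
x̄₂=39.429, s₂=5.028, n₂=7
s_p² = [6·6.149² + 6·5.028²]/12 = 31.5476
SE = √(s_p²·(1/7+1/7)) = 3.0023
t = (57.143−39.429)/3.0023 = 5.9003
df = 12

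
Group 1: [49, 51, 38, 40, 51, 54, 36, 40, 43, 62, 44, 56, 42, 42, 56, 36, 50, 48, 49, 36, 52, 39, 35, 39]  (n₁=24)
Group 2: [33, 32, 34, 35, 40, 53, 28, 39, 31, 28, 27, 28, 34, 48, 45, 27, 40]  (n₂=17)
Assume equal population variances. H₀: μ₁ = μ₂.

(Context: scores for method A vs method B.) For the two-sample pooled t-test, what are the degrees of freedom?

df = n₁ + n₂ − 2 = 24 + 17 − 2 = 39

degrees of freedom = 39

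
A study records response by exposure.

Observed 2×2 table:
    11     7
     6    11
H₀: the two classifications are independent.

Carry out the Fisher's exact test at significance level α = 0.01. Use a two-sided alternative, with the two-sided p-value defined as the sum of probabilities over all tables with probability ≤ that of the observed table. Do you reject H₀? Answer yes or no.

Margins: r₁=18, r₂=17, c₁=17, c₂=18, n=35
p_obs = C(18,11)·C(17,6)/C(35,17); sum pmf over tables with pmf ≤ p_obs
p-value (two-sided) = 0.18114
At α=0.01: p ≥ α → fail to reject H₀

reject H₀: no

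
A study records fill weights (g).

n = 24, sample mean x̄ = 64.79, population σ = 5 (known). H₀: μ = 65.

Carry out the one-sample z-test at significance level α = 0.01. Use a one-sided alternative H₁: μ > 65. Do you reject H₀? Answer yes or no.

reject H₀: no

SE = σ/√n = 5/√24 = 1.0206
z = (x̄−μ₀)/SE = (64.79−65)/1.0206 = -0.2058
p-value (one-sided, H₁ greater) = 0.58151
At α=0.01: p ≥ α → fail to reject H₀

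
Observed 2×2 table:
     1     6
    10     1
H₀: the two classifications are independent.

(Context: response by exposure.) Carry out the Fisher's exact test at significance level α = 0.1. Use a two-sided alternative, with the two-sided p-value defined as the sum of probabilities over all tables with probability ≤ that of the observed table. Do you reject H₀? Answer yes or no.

reject H₀: yes

Margins: r₁=7, r₂=11, c₁=11, c₂=7, n=18
p_obs = C(7,1)·C(11,10)/C(18,11); sum pmf over tables with pmf ≤ p_obs
p-value (two-sided) = 0.00245
At α=0.1: p < α → reject H₀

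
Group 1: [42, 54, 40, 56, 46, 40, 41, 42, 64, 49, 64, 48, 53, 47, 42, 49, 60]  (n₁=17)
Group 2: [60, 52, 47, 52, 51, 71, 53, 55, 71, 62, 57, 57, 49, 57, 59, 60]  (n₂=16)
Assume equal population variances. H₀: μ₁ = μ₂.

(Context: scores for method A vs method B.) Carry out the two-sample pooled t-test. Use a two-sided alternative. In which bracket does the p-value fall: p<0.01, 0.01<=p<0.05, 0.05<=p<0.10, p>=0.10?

p-value bracket: p<0.01

x̄₁=49.235, s₁=8.090, n₁=17
x̄₂=57.062, s₂=6.875, n₂=16
s_p² = [16·8.090² + 15·6.875²]/31 = 56.6450
SE = √(s_p²·(1/17+1/16)) = 2.6215
t = (49.235−57.062)/2.6215 = -2.9857
df = 31
p-value (two-sided) = 0.00548
→ bracket: p<0.01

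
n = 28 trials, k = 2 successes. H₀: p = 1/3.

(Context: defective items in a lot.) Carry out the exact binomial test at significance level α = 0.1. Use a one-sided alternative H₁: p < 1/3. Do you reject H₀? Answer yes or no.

Exact binomial: n=28, k=2, p₀=1/3=0.3333
P(X≤2) from Σ C(n,i)·p₀^i·(1−p₀)^(n−i)
p-value (one-sided, H₁ less) = 0.00128
At α=0.1: p < α → reject H₀

reject H₀: yes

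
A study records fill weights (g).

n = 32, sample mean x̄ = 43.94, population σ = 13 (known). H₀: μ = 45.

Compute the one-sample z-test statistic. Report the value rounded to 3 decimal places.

SE = σ/√n = 13/√32 = 2.2981
z = (x̄−μ₀)/SE = (43.94−45)/2.2981 = -0.4613

test statistic = -0.461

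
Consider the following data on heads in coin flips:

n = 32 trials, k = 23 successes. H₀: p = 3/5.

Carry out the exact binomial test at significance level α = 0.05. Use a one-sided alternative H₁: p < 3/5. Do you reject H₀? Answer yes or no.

Exact binomial: n=32, k=23, p₀=3/5=0.6000
P(X≤23) from Σ C(n,i)·p₀^i·(1−p₀)^(n−i)
p-value (one-sided, H₁ less) = 0.94252
At α=0.05: p ≥ α → fail to reject H₀

reject H₀: no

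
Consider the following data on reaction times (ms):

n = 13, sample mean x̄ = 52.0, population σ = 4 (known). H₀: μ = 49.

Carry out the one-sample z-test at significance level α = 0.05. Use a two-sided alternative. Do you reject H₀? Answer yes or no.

reject H₀: yes

SE = σ/√n = 4/√13 = 1.1094
z = (x̄−μ₀)/SE = (52.0−49)/1.1094 = 2.7042
p-value (two-sided) = 0.00685
At α=0.05: p < α → reject H₀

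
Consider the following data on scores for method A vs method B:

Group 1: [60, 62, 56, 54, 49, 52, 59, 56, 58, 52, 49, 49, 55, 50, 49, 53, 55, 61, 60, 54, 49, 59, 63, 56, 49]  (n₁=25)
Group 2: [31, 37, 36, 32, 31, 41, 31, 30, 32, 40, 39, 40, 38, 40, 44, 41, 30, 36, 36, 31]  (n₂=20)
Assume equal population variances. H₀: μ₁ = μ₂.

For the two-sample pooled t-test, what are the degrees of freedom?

degrees of freedom = 43

df = n₁ + n₂ − 2 = 25 + 20 − 2 = 43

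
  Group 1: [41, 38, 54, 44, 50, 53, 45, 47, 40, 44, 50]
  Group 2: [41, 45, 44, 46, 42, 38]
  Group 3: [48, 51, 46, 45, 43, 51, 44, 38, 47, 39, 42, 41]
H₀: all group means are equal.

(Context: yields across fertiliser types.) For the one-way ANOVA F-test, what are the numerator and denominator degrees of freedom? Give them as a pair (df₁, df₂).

k = 3 groups, N = 29 total
df = (k−1, N−k) = (3−1, 29−3) = (2, 26)

degrees of freedom = [2, 26]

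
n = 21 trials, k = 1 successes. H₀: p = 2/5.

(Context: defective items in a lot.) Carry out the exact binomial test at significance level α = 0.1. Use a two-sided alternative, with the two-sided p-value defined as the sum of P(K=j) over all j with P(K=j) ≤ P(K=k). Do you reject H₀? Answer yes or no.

Exact binomial: n=21, k=1, p₀=2/5=0.4000
P(X=j) = C(n,j)·p₀^j·(1−p₀)^(n−j); p = Σ P(X=j) over j with P(X=j) ≤ P(X=1)
p-value (two-sided) = 0.00048
At α=0.1: p < α → reject H₀

reject H₀: yes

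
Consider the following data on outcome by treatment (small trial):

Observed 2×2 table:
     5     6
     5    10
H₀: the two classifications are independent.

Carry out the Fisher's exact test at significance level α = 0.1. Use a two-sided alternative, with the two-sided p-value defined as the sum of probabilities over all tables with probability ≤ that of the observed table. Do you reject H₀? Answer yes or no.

Margins: r₁=11, r₂=15, c₁=10, c₂=16, n=26
p_obs = C(11,5)·C(15,5)/C(26,10); sum pmf over tables with pmf ≤ p_obs
p-value (two-sided) = 0.68906
At α=0.1: p ≥ α → fail to reject H₀

reject H₀: no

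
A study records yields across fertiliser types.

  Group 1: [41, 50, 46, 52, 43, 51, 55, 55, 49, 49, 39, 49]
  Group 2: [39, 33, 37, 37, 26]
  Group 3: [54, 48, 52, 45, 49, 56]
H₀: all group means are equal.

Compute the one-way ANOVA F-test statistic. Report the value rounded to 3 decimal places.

test statistic = 18.042

Group means [48.25, 34.40, 50.67], grand mean 45.870
SSB = Σnᵢ(x̄ᵢ−x̄)² = 863.825; SSW = ΣΣ(x−x̄ᵢ)² = 478.783
MSB = 863.825/2 = 431.9127; MSW = 478.783/20 = 23.9392
F = MSB/MSW = 18.0421
df = (2, 20)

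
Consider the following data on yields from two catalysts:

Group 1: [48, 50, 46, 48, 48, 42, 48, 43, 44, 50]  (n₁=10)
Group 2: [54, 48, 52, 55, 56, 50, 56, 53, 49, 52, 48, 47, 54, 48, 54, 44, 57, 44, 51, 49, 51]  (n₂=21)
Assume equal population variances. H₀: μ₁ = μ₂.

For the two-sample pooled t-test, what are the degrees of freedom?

df = n₁ + n₂ − 2 = 10 + 21 − 2 = 29

degrees of freedom = 29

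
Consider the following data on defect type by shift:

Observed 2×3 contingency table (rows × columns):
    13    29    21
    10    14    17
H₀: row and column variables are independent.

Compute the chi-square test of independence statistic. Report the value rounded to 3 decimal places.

test statistic = 1.456

Row totals [63, 41], col totals [23, 43, 38], n=104
χ² = (13−13.93)²/13.93 + (29−26.05)²/26.05 + (21−23.02)²/23.02 + (10−9.07)²/9.07 + (14−16.95)²/16.95 + (17−14.98)²/14.98 = 1.4562
df = 2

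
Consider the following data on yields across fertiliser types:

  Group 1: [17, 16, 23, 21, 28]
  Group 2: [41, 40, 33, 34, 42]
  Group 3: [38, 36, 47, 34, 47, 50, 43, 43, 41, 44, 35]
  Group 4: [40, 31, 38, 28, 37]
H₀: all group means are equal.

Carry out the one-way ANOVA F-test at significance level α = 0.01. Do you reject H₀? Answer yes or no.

Group means [21.00, 38.00, 41.64, 34.80], grand mean 35.654
SSB = Σnᵢ(x̄ᵢ−x̄)² = 1498.539; SSW = ΣΣ(x−x̄ᵢ)² = 551.345
MSB = 1498.539/3 = 499.5131; MSW = 551.345/22 = 25.0612
F = MSB/MSW = 19.9318
df = (3, 22)
p-value (upper-tail) = 0.00000
At α=0.01: p < α → reject H₀

reject H₀: yes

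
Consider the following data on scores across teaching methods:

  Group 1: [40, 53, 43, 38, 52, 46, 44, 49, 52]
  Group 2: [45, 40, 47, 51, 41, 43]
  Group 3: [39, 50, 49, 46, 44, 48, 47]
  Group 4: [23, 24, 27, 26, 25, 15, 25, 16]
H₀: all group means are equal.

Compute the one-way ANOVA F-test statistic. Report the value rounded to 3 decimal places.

test statistic = 49.366

Group means [46.33, 44.50, 46.14, 22.62], grand mean 39.600
SSB = Σnᵢ(x̄ᵢ−x̄)² = 3156.968; SSW = ΣΣ(x−x̄ᵢ)² = 554.232
MSB = 3156.968/3 = 1052.3226; MSW = 554.232/26 = 21.3166
F = MSB/MSW = 49.3663
df = (3, 26)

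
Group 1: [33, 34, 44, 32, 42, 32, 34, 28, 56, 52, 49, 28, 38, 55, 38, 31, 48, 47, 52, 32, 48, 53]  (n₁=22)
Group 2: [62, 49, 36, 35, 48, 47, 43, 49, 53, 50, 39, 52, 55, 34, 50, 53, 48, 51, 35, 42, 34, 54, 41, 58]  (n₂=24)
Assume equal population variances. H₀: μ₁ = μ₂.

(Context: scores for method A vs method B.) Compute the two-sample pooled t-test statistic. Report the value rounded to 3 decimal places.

x̄₁=41.182, s₁=9.450, n₁=22
x̄₂=46.583, s₂=8.032, n₂=24
s_p² = [21·9.450² + 23·8.032²]/44 = 76.3433
SE = √(s_p²·(1/22+1/24)) = 2.5790
t = (41.182−46.583)/2.5790 = -2.0944
df = 44

test statistic = -2.094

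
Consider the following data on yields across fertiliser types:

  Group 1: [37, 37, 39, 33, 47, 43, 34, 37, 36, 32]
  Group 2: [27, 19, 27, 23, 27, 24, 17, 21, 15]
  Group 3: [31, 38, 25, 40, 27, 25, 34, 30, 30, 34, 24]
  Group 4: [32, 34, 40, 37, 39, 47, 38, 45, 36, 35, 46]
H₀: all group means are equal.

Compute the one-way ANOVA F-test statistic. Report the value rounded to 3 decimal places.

Group means [37.50, 22.22, 30.73, 39.00], grand mean 32.732
SSB = Σnᵢ(x̄ᵢ−x̄)² = 1697.811; SSW = ΣΣ(x−x̄ᵢ)² = 892.237
MSB = 1697.811/3 = 565.9371; MSW = 892.237/37 = 24.1145
F = MSB/MSW = 23.4687
df = (3, 37)

test statistic = 23.469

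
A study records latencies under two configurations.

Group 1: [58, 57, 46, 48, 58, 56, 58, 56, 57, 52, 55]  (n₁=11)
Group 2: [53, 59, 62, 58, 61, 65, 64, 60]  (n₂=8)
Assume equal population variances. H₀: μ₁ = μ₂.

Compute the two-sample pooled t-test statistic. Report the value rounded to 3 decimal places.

test statistic = -3.009

x̄₁=54.636, s₁=4.178, n₁=11
x̄₂=60.250, s₂=3.770, n₂=8
s_p² = [10·4.178² + 7·3.770²]/17 = 16.1203
SE = √(s_p²·(1/11+1/8)) = 1.8656
t = (54.636−60.250)/1.8656 = -3.0090
df = 17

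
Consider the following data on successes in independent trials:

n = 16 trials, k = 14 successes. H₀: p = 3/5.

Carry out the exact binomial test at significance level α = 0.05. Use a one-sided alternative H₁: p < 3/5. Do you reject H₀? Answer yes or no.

reject H₀: no

Exact binomial: n=16, k=14, p₀=3/5=0.6000
P(X≤14) from Σ C(n,i)·p₀^i·(1−p₀)^(n−i)
p-value (one-sided, H₁ less) = 0.99671
At α=0.05: p ≥ α → fail to reject H₀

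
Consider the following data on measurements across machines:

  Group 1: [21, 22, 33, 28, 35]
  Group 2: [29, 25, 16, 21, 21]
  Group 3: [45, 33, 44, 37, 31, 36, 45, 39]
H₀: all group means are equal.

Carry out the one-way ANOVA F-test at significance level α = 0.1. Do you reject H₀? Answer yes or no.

Group means [27.80, 22.40, 38.75], grand mean 31.167
SSB = Σnᵢ(x̄ᵢ−x̄)² = 901.000; SSW = ΣΣ(x−x̄ᵢ)² = 463.500
MSB = 901.000/2 = 450.5000; MSW = 463.500/15 = 30.9000
F = MSB/MSW = 14.5793
df = (2, 15)
p-value (upper-tail) = 0.00030
At α=0.1: p < α → reject H₀

reject H₀: yes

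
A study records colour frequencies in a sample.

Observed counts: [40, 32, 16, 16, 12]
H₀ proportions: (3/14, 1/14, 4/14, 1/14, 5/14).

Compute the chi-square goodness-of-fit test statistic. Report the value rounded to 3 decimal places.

test statistic = 114.051

n = 116; E_i = n·p_i = [24.86, 8.29, 33.14, 8.29, 41.43]
χ² = (40−24.86)²/24.86 + (32−8.29)²/8.29 + (16−33.14)²/33.14 + (16−8.29)²/8.29 + (12−41.43)²/41.43 = 114.0506
df = 4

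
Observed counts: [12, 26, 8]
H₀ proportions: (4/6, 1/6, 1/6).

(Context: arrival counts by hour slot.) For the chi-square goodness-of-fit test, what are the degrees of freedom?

df = k − 1 = 3 − 1 = 2

degrees of freedom = 2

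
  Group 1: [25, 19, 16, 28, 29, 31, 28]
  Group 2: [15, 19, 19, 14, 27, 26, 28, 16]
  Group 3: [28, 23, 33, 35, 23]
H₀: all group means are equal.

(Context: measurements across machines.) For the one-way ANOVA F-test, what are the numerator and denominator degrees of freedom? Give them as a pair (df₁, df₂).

degrees of freedom = [2, 17]

k = 3 groups, N = 20 total
df = (k−1, N−k) = (3−1, 20−3) = (2, 17)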